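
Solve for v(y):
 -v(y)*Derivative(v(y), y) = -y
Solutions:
 v(y) = -sqrt(C1 + y^2)
 v(y) = sqrt(C1 + y^2)


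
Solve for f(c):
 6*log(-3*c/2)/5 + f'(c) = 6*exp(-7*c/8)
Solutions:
 f(c) = C1 - 6*c*log(-c)/5 + 6*c*(-log(3) + log(2) + 1)/5 - 48*exp(-7*c/8)/7


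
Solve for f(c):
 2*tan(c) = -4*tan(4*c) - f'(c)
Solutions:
 f(c) = C1 + 2*log(cos(c)) + log(cos(4*c))


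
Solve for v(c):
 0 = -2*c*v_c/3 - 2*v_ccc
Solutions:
 v(c) = C1 + Integral(C2*airyai(-3^(2/3)*c/3) + C3*airybi(-3^(2/3)*c/3), c)


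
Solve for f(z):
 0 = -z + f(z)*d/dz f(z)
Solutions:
 f(z) = -sqrt(C1 + z^2)
 f(z) = sqrt(C1 + z^2)


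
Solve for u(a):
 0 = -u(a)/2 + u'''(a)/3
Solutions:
 u(a) = C3*exp(2^(2/3)*3^(1/3)*a/2) + (C1*sin(2^(2/3)*3^(5/6)*a/4) + C2*cos(2^(2/3)*3^(5/6)*a/4))*exp(-2^(2/3)*3^(1/3)*a/4)


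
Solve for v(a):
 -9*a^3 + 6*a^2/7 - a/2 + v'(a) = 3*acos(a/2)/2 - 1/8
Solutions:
 v(a) = C1 + 9*a^4/4 - 2*a^3/7 + a^2/4 + 3*a*acos(a/2)/2 - a/8 - 3*sqrt(4 - a^2)/2


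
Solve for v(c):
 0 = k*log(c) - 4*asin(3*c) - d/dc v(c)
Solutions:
 v(c) = C1 + c*k*(log(c) - 1) - 4*c*asin(3*c) - 4*sqrt(1 - 9*c^2)/3


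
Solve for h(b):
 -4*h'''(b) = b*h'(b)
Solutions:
 h(b) = C1 + Integral(C2*airyai(-2^(1/3)*b/2) + C3*airybi(-2^(1/3)*b/2), b)


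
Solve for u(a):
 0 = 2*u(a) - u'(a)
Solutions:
 u(a) = C1*exp(2*a)


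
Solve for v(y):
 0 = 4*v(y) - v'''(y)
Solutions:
 v(y) = C3*exp(2^(2/3)*y) + (C1*sin(2^(2/3)*sqrt(3)*y/2) + C2*cos(2^(2/3)*sqrt(3)*y/2))*exp(-2^(2/3)*y/2)


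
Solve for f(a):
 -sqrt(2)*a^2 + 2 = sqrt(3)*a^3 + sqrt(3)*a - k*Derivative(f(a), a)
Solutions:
 f(a) = C1 + sqrt(3)*a^4/(4*k) + sqrt(2)*a^3/(3*k) + sqrt(3)*a^2/(2*k) - 2*a/k


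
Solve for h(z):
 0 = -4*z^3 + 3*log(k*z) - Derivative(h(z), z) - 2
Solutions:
 h(z) = C1 - z^4 + 3*z*log(k*z) - 5*z


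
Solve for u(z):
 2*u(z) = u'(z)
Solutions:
 u(z) = C1*exp(2*z)


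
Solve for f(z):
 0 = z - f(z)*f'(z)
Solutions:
 f(z) = -sqrt(C1 + z^2)
 f(z) = sqrt(C1 + z^2)


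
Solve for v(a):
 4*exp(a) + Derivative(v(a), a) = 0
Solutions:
 v(a) = C1 - 4*exp(a)


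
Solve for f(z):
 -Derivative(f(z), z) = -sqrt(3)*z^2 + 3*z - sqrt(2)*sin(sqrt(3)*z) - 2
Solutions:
 f(z) = C1 + sqrt(3)*z^3/3 - 3*z^2/2 + 2*z - sqrt(6)*cos(sqrt(3)*z)/3


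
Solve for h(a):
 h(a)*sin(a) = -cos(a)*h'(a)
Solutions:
 h(a) = C1*cos(a)


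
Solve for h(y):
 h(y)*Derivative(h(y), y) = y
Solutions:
 h(y) = -sqrt(C1 + y^2)
 h(y) = sqrt(C1 + y^2)


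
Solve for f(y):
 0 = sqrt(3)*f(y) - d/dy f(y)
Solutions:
 f(y) = C1*exp(sqrt(3)*y)


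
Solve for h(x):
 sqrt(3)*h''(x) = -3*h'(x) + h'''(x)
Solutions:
 h(x) = C1 + C2*exp(x*(-sqrt(15) + sqrt(3))/2) + C3*exp(x*(sqrt(3) + sqrt(15))/2)


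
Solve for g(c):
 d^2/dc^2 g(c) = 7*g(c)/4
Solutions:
 g(c) = C1*exp(-sqrt(7)*c/2) + C2*exp(sqrt(7)*c/2)


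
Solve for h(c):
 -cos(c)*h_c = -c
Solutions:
 h(c) = C1 + Integral(c/cos(c), c)


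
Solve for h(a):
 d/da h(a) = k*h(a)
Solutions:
 h(a) = C1*exp(a*k)


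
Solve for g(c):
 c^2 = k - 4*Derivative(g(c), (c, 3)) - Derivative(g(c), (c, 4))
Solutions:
 g(c) = C1 + C2*c + C3*c^2 + C4*exp(-4*c) - c^5/240 + c^4/192 + c^3*(8*k - 1)/192


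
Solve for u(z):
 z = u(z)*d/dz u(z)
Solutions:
 u(z) = -sqrt(C1 + z^2)
 u(z) = sqrt(C1 + z^2)


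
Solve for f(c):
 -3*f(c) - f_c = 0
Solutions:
 f(c) = C1*exp(-3*c)


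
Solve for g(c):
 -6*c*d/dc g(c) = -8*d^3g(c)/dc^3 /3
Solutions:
 g(c) = C1 + Integral(C2*airyai(2^(1/3)*3^(2/3)*c/2) + C3*airybi(2^(1/3)*3^(2/3)*c/2), c)


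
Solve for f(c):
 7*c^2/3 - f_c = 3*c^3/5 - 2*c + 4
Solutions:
 f(c) = C1 - 3*c^4/20 + 7*c^3/9 + c^2 - 4*c


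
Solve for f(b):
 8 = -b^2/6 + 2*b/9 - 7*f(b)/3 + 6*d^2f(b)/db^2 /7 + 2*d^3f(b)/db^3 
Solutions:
 f(b) = C1*exp(-b*(6*12^(1/3)/(49*sqrt(2377) + 2389)^(1/3) + 12 + 18^(1/3)*(49*sqrt(2377) + 2389)^(1/3))/84)*sin(2^(1/3)*3^(1/6)*b*(-(49*sqrt(2377) + 2389)^(1/3) + 2*2^(1/3)*3^(2/3)/(49*sqrt(2377) + 2389)^(1/3))/28) + C2*exp(-b*(6*12^(1/3)/(49*sqrt(2377) + 2389)^(1/3) + 12 + 18^(1/3)*(49*sqrt(2377) + 2389)^(1/3))/84)*cos(2^(1/3)*3^(1/6)*b*(-(49*sqrt(2377) + 2389)^(1/3) + 2*2^(1/3)*3^(2/3)/(49*sqrt(2377) + 2389)^(1/3))/28) + C3*exp(b*(-6 + 6*12^(1/3)/(49*sqrt(2377) + 2389)^(1/3) + 18^(1/3)*(49*sqrt(2377) + 2389)^(1/3))/42) - b^2/14 + 2*b/21 - 1194/343


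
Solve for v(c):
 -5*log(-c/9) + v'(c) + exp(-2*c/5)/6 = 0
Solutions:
 v(c) = C1 + 5*c*log(-c) + 5*c*(-2*log(3) - 1) + 5*exp(-2*c/5)/12


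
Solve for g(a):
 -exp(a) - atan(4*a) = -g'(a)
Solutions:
 g(a) = C1 + a*atan(4*a) + exp(a) - log(16*a^2 + 1)/8


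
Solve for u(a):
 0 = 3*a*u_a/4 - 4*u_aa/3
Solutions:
 u(a) = C1 + C2*erfi(3*sqrt(2)*a/8)


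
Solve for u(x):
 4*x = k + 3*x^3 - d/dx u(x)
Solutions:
 u(x) = C1 + k*x + 3*x^4/4 - 2*x^2


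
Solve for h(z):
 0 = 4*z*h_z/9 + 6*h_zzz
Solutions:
 h(z) = C1 + Integral(C2*airyai(-2^(1/3)*z/3) + C3*airybi(-2^(1/3)*z/3), z)


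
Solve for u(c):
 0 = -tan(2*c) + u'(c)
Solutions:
 u(c) = C1 - log(cos(2*c))/2


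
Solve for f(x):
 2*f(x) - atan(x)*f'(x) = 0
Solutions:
 f(x) = C1*exp(2*Integral(1/atan(x), x))


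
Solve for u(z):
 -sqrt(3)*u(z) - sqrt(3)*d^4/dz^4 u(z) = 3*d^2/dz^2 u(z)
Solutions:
 u(z) = C1*exp(-z*(-sqrt(6) + sqrt(2))/4)*sin(z*(sqrt(2) + sqrt(6))/4) + C2*exp(-z*(-sqrt(6) + sqrt(2))/4)*cos(z*(sqrt(2) + sqrt(6))/4) + C3*exp(z*(-sqrt(6) + sqrt(2))/4)*sin(z*(sqrt(2) + sqrt(6))/4) + C4*exp(z*(-sqrt(6) + sqrt(2))/4)*cos(z*(sqrt(2) + sqrt(6))/4)


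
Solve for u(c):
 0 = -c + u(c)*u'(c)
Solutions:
 u(c) = -sqrt(C1 + c^2)
 u(c) = sqrt(C1 + c^2)


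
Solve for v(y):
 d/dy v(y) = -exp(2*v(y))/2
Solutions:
 v(y) = log(-1/(C1 - y))/2
 v(y) = log(-sqrt(1/(C1 + y)))


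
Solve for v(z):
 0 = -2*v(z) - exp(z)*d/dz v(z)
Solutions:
 v(z) = C1*exp(2*exp(-z))


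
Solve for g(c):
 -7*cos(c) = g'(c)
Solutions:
 g(c) = C1 - 7*sin(c)


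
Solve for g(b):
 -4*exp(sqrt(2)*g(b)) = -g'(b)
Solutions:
 g(b) = sqrt(2)*(2*log(-1/(C1 + 4*b)) - log(2))/4


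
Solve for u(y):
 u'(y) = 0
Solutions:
 u(y) = C1


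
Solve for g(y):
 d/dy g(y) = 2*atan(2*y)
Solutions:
 g(y) = C1 + 2*y*atan(2*y) - log(4*y^2 + 1)/2


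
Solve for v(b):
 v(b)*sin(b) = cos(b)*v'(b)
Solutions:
 v(b) = C1/cos(b)


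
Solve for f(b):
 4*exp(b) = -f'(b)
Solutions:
 f(b) = C1 - 4*exp(b)


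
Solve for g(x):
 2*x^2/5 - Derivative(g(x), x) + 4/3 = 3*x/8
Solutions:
 g(x) = C1 + 2*x^3/15 - 3*x^2/16 + 4*x/3


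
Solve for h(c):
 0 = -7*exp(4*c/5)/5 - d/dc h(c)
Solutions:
 h(c) = C1 - 7*exp(4*c/5)/4


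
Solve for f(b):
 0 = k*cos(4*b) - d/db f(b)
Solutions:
 f(b) = C1 + k*sin(4*b)/4


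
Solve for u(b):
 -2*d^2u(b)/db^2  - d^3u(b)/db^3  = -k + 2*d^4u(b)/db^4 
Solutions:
 u(b) = C1 + C2*b + b^2*k/4 + (C3*sin(sqrt(15)*b/4) + C4*cos(sqrt(15)*b/4))*exp(-b/4)


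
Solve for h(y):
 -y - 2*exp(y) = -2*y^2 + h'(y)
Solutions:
 h(y) = C1 + 2*y^3/3 - y^2/2 - 2*exp(y)


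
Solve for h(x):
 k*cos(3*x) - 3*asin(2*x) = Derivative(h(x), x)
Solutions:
 h(x) = C1 + k*sin(3*x)/3 - 3*x*asin(2*x) - 3*sqrt(1 - 4*x^2)/2


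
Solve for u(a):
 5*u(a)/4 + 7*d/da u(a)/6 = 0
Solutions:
 u(a) = C1*exp(-15*a/14)


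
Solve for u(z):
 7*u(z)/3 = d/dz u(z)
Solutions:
 u(z) = C1*exp(7*z/3)


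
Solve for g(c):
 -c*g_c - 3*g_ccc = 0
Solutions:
 g(c) = C1 + Integral(C2*airyai(-3^(2/3)*c/3) + C3*airybi(-3^(2/3)*c/3), c)


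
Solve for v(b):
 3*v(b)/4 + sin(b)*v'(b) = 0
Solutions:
 v(b) = C1*(cos(b) + 1)^(3/8)/(cos(b) - 1)^(3/8)


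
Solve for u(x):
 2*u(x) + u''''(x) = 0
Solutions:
 u(x) = (C1*sin(2^(3/4)*x/2) + C2*cos(2^(3/4)*x/2))*exp(-2^(3/4)*x/2) + (C3*sin(2^(3/4)*x/2) + C4*cos(2^(3/4)*x/2))*exp(2^(3/4)*x/2)


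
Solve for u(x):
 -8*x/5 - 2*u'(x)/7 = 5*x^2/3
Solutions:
 u(x) = C1 - 35*x^3/18 - 14*x^2/5


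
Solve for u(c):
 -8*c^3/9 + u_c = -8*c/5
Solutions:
 u(c) = C1 + 2*c^4/9 - 4*c^2/5


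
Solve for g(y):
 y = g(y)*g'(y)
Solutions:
 g(y) = -sqrt(C1 + y^2)
 g(y) = sqrt(C1 + y^2)


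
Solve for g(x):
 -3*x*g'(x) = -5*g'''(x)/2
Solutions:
 g(x) = C1 + Integral(C2*airyai(5^(2/3)*6^(1/3)*x/5) + C3*airybi(5^(2/3)*6^(1/3)*x/5), x)


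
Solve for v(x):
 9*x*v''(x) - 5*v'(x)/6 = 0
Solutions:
 v(x) = C1 + C2*x^(59/54)


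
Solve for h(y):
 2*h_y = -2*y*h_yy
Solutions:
 h(y) = C1 + C2*log(y)


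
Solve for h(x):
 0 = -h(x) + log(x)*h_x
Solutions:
 h(x) = C1*exp(li(x))


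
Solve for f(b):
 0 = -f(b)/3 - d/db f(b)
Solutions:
 f(b) = C1*exp(-b/3)


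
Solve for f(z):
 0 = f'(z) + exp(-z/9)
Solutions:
 f(z) = C1 + 9*exp(-z/9)


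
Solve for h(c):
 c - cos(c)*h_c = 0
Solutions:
 h(c) = C1 + Integral(c/cos(c), c)


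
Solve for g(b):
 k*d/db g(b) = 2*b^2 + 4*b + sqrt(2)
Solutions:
 g(b) = C1 + 2*b^3/(3*k) + 2*b^2/k + sqrt(2)*b/k


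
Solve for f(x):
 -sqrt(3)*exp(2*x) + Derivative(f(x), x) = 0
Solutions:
 f(x) = C1 + sqrt(3)*exp(2*x)/2


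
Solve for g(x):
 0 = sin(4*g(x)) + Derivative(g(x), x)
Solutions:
 g(x) = -acos((-C1 - exp(8*x))/(C1 - exp(8*x)))/4 + pi/2
 g(x) = acos((-C1 - exp(8*x))/(C1 - exp(8*x)))/4


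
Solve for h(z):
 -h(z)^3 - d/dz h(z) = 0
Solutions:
 h(z) = -sqrt(2)*sqrt(-1/(C1 - z))/2
 h(z) = sqrt(2)*sqrt(-1/(C1 - z))/2


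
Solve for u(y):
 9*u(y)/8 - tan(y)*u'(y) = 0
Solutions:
 u(y) = C1*sin(y)^(9/8)


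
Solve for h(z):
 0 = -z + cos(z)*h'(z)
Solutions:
 h(z) = C1 + Integral(z/cos(z), z)


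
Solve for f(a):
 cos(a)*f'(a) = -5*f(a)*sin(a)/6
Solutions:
 f(a) = C1*cos(a)^(5/6)


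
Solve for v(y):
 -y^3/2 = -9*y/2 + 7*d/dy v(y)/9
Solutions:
 v(y) = C1 - 9*y^4/56 + 81*y^2/28


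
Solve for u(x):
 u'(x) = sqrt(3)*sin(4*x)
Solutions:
 u(x) = C1 - sqrt(3)*cos(4*x)/4


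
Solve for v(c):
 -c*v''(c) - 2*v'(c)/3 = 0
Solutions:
 v(c) = C1 + C2*c^(1/3)


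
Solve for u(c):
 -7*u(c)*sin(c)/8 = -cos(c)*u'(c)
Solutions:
 u(c) = C1/cos(c)^(7/8)


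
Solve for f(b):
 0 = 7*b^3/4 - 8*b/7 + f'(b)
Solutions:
 f(b) = C1 - 7*b^4/16 + 4*b^2/7


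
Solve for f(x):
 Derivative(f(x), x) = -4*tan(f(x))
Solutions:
 f(x) = pi - asin(C1*exp(-4*x))
 f(x) = asin(C1*exp(-4*x))


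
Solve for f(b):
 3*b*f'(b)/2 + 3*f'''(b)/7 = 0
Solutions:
 f(b) = C1 + Integral(C2*airyai(-2^(2/3)*7^(1/3)*b/2) + C3*airybi(-2^(2/3)*7^(1/3)*b/2), b)


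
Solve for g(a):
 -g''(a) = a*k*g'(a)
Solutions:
 g(a) = Piecewise((-sqrt(2)*sqrt(pi)*C1*erf(sqrt(2)*a*sqrt(k)/2)/(2*sqrt(k)) - C2, (k > 0) | (k < 0)), (-C1*a - C2, True))


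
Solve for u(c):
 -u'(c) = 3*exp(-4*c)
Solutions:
 u(c) = C1 + 3*exp(-4*c)/4


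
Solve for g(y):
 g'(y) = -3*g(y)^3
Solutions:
 g(y) = -sqrt(2)*sqrt(-1/(C1 - 3*y))/2
 g(y) = sqrt(2)*sqrt(-1/(C1 - 3*y))/2


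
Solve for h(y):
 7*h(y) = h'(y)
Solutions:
 h(y) = C1*exp(7*y)


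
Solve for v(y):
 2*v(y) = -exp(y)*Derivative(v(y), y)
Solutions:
 v(y) = C1*exp(2*exp(-y))


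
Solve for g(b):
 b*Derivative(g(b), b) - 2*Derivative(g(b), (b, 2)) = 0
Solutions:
 g(b) = C1 + C2*erfi(b/2)


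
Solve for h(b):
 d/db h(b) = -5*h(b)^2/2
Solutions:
 h(b) = 2/(C1 + 5*b)


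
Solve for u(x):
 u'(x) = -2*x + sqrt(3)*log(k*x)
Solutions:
 u(x) = C1 - x^2 + sqrt(3)*x*log(k*x) - sqrt(3)*x


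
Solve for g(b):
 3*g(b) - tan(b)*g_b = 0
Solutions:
 g(b) = C1*sin(b)^3


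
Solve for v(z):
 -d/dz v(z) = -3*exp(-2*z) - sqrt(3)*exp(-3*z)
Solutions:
 v(z) = C1 - 3*exp(-2*z)/2 - sqrt(3)*exp(-3*z)/3


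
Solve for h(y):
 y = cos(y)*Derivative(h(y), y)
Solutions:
 h(y) = C1 + Integral(y/cos(y), y)


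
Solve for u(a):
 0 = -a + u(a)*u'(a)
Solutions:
 u(a) = -sqrt(C1 + a^2)
 u(a) = sqrt(C1 + a^2)


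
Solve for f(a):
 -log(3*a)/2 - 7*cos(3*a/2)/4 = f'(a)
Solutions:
 f(a) = C1 - a*log(a)/2 - a*log(3)/2 + a/2 - 7*sin(3*a/2)/6


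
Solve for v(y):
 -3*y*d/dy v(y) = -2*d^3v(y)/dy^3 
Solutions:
 v(y) = C1 + Integral(C2*airyai(2^(2/3)*3^(1/3)*y/2) + C3*airybi(2^(2/3)*3^(1/3)*y/2), y)


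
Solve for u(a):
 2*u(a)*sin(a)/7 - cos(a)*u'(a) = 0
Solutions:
 u(a) = C1/cos(a)^(2/7)


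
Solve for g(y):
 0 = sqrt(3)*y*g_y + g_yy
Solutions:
 g(y) = C1 + C2*erf(sqrt(2)*3^(1/4)*y/2)


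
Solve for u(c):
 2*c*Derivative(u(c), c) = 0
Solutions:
 u(c) = C1


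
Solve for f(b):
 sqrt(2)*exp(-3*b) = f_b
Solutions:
 f(b) = C1 - sqrt(2)*exp(-3*b)/3


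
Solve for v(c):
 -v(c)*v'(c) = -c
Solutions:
 v(c) = -sqrt(C1 + c^2)
 v(c) = sqrt(C1 + c^2)


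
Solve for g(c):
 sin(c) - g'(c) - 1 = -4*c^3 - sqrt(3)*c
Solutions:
 g(c) = C1 + c^4 + sqrt(3)*c^2/2 - c - cos(c)


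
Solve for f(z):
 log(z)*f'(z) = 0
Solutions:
 f(z) = C1


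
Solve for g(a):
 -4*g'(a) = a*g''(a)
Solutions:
 g(a) = C1 + C2/a^3


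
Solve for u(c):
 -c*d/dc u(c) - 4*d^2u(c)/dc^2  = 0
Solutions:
 u(c) = C1 + C2*erf(sqrt(2)*c/4)


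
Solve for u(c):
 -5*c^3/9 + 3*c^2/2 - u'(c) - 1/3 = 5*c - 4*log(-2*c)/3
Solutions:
 u(c) = C1 - 5*c^4/36 + c^3/2 - 5*c^2/2 + 4*c*log(-c)/3 + c*(-5 + 4*log(2))/3


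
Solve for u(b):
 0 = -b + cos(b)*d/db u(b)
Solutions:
 u(b) = C1 + Integral(b/cos(b), b)


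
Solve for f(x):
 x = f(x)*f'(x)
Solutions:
 f(x) = -sqrt(C1 + x^2)
 f(x) = sqrt(C1 + x^2)


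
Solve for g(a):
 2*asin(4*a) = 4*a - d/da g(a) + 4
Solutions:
 g(a) = C1 + 2*a^2 - 2*a*asin(4*a) + 4*a - sqrt(1 - 16*a^2)/2


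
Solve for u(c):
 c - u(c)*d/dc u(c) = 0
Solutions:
 u(c) = -sqrt(C1 + c^2)
 u(c) = sqrt(C1 + c^2)


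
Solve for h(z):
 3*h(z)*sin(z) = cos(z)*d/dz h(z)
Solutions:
 h(z) = C1/cos(z)^3


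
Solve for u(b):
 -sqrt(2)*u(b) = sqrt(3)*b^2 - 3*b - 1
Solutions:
 u(b) = -sqrt(6)*b^2/2 + 3*sqrt(2)*b/2 + sqrt(2)/2


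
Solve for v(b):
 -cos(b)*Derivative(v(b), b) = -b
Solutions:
 v(b) = C1 + Integral(b/cos(b), b)


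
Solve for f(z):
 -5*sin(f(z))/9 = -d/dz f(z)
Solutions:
 -5*z/9 + log(cos(f(z)) - 1)/2 - log(cos(f(z)) + 1)/2 = C1


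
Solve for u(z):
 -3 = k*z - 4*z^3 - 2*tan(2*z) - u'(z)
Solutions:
 u(z) = C1 + k*z^2/2 - z^4 + 3*z + log(cos(2*z))


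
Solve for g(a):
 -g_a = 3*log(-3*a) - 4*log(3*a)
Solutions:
 g(a) = C1 + a*log(a) + a*(-1 + log(3) - 3*I*pi)


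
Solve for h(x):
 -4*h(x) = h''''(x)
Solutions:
 h(x) = (C1*sin(x) + C2*cos(x))*exp(-x) + (C3*sin(x) + C4*cos(x))*exp(x)


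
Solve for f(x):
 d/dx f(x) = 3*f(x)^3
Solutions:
 f(x) = -sqrt(2)*sqrt(-1/(C1 + 3*x))/2
 f(x) = sqrt(2)*sqrt(-1/(C1 + 3*x))/2


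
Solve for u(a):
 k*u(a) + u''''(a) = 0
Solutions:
 u(a) = C1*exp(-a*(-k)^(1/4)) + C2*exp(a*(-k)^(1/4)) + C3*exp(-I*a*(-k)^(1/4)) + C4*exp(I*a*(-k)^(1/4))


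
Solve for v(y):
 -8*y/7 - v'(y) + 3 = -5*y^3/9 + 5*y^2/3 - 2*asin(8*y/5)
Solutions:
 v(y) = C1 + 5*y^4/36 - 5*y^3/9 - 4*y^2/7 + 2*y*asin(8*y/5) + 3*y + sqrt(25 - 64*y^2)/4


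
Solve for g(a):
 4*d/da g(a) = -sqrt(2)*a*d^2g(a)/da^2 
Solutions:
 g(a) = C1 + C2*a^(1 - 2*sqrt(2))


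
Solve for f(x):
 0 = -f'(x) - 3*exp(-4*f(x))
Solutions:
 f(x) = log(-I*(C1 - 12*x)^(1/4))
 f(x) = log(I*(C1 - 12*x)^(1/4))
 f(x) = log(-(C1 - 12*x)^(1/4))
 f(x) = log(C1 - 12*x)/4


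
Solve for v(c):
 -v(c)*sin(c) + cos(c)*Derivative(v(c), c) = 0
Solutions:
 v(c) = C1/cos(c)


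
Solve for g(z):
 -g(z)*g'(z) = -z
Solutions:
 g(z) = -sqrt(C1 + z^2)
 g(z) = sqrt(C1 + z^2)


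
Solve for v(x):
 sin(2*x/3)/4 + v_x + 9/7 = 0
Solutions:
 v(x) = C1 - 9*x/7 + 3*cos(2*x/3)/8


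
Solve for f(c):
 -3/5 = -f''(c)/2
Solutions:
 f(c) = C1 + C2*c + 3*c^2/5


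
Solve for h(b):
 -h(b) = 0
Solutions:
 h(b) = 0


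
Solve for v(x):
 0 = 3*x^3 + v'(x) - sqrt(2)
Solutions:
 v(x) = C1 - 3*x^4/4 + sqrt(2)*x


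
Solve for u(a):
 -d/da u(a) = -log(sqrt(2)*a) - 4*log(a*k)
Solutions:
 u(a) = C1 + a*(4*log(k) - 5 + log(2)/2) + 5*a*log(a)


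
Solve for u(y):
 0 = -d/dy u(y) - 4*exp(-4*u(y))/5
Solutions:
 u(y) = log(-I*(C1 - 16*y/5)^(1/4))
 u(y) = log(I*(C1 - 16*y/5)^(1/4))
 u(y) = log(-(C1 - 16*y/5)^(1/4))
 u(y) = log(C1 - 16*y/5)/4


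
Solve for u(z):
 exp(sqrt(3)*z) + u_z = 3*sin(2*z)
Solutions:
 u(z) = C1 - sqrt(3)*exp(sqrt(3)*z)/3 - 3*cos(2*z)/2


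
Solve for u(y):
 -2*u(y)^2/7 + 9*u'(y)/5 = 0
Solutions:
 u(y) = -63/(C1 + 10*y)


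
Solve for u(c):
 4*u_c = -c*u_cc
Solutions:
 u(c) = C1 + C2/c^3


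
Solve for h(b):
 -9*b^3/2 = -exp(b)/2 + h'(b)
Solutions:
 h(b) = C1 - 9*b^4/8 + exp(b)/2


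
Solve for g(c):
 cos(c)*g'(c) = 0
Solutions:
 g(c) = C1


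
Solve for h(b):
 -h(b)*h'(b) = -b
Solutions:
 h(b) = -sqrt(C1 + b^2)
 h(b) = sqrt(C1 + b^2)


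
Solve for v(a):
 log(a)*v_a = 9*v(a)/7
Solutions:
 v(a) = C1*exp(9*li(a)/7)


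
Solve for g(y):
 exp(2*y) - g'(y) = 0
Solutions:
 g(y) = C1 + exp(2*y)/2


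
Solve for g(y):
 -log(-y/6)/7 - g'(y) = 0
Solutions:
 g(y) = C1 - y*log(-y)/7 + y*(1 + log(6))/7


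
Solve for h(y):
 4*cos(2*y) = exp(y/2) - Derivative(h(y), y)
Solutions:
 h(y) = C1 + 2*exp(y/2) - 2*sin(2*y)


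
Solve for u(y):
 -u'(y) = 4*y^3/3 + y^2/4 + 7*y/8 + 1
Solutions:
 u(y) = C1 - y^4/3 - y^3/12 - 7*y^2/16 - y


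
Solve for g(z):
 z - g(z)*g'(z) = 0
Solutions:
 g(z) = -sqrt(C1 + z^2)
 g(z) = sqrt(C1 + z^2)


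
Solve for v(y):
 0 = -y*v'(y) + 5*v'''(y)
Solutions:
 v(y) = C1 + Integral(C2*airyai(5^(2/3)*y/5) + C3*airybi(5^(2/3)*y/5), y)


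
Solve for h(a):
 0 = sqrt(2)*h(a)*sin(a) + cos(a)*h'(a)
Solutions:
 h(a) = C1*cos(a)^(sqrt(2))


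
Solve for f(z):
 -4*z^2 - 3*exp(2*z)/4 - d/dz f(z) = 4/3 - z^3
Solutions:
 f(z) = C1 + z^4/4 - 4*z^3/3 - 4*z/3 - 3*exp(2*z)/8


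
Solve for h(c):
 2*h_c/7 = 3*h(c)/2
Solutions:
 h(c) = C1*exp(21*c/4)


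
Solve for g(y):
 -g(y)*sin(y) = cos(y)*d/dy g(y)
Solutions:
 g(y) = C1*cos(y)


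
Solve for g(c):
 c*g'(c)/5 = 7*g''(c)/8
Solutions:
 g(c) = C1 + C2*erfi(2*sqrt(35)*c/35)


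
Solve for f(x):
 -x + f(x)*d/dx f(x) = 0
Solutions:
 f(x) = -sqrt(C1 + x^2)
 f(x) = sqrt(C1 + x^2)


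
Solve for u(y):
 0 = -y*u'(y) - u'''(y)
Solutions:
 u(y) = C1 + Integral(C2*airyai(-y) + C3*airybi(-y), y)


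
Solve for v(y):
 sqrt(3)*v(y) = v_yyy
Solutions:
 v(y) = C3*exp(3^(1/6)*y) + (C1*sin(3^(2/3)*y/2) + C2*cos(3^(2/3)*y/2))*exp(-3^(1/6)*y/2)


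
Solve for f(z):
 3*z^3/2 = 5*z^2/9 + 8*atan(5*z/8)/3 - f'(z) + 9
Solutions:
 f(z) = C1 - 3*z^4/8 + 5*z^3/27 + 8*z*atan(5*z/8)/3 + 9*z - 32*log(25*z^2 + 64)/15


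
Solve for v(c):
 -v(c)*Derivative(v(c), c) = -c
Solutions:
 v(c) = -sqrt(C1 + c^2)
 v(c) = sqrt(C1 + c^2)


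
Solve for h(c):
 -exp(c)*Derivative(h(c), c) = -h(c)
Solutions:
 h(c) = C1*exp(-exp(-c))


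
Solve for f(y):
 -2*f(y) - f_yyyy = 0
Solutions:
 f(y) = (C1*sin(2^(3/4)*y/2) + C2*cos(2^(3/4)*y/2))*exp(-2^(3/4)*y/2) + (C3*sin(2^(3/4)*y/2) + C4*cos(2^(3/4)*y/2))*exp(2^(3/4)*y/2)


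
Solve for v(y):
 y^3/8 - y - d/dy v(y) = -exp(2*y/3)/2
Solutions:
 v(y) = C1 + y^4/32 - y^2/2 + 3*exp(2*y/3)/4


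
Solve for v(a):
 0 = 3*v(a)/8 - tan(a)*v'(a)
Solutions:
 v(a) = C1*sin(a)^(3/8)


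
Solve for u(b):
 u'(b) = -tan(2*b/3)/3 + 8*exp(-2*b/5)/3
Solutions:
 u(b) = C1 - log(tan(2*b/3)^2 + 1)/4 - 20*exp(-2*b/5)/3


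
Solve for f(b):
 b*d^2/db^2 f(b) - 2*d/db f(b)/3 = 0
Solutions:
 f(b) = C1 + C2*b^(5/3)


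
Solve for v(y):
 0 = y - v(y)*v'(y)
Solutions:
 v(y) = -sqrt(C1 + y^2)
 v(y) = sqrt(C1 + y^2)


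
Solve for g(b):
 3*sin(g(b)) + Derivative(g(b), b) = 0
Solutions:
 g(b) = -acos((-C1 - exp(6*b))/(C1 - exp(6*b))) + 2*pi
 g(b) = acos((-C1 - exp(6*b))/(C1 - exp(6*b)))


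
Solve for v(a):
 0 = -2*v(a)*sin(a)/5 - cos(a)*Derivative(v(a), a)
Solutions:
 v(a) = C1*cos(a)^(2/5)


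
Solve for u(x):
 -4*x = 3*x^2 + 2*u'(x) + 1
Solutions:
 u(x) = C1 - x^3/2 - x^2 - x/2


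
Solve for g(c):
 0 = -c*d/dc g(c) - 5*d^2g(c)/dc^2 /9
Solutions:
 g(c) = C1 + C2*erf(3*sqrt(10)*c/10)


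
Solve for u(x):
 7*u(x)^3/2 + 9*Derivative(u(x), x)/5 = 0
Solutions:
 u(x) = -3*sqrt(-1/(C1 - 35*x))
 u(x) = 3*sqrt(-1/(C1 - 35*x))


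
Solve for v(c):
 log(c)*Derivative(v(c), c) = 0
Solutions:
 v(c) = C1


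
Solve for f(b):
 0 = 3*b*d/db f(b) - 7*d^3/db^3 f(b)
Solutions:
 f(b) = C1 + Integral(C2*airyai(3^(1/3)*7^(2/3)*b/7) + C3*airybi(3^(1/3)*7^(2/3)*b/7), b)


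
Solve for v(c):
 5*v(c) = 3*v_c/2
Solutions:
 v(c) = C1*exp(10*c/3)


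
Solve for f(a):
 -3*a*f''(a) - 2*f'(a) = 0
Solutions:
 f(a) = C1 + C2*a^(1/3)


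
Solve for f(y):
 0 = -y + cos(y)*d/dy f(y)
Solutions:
 f(y) = C1 + Integral(y/cos(y), y)


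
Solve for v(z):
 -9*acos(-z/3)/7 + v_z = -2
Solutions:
 v(z) = C1 + 9*z*acos(-z/3)/7 - 2*z + 9*sqrt(9 - z^2)/7


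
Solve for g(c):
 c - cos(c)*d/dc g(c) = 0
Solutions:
 g(c) = C1 + Integral(c/cos(c), c)


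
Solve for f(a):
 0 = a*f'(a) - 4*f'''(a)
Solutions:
 f(a) = C1 + Integral(C2*airyai(2^(1/3)*a/2) + C3*airybi(2^(1/3)*a/2), a)


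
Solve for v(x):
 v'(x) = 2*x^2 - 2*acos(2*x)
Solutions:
 v(x) = C1 + 2*x^3/3 - 2*x*acos(2*x) + sqrt(1 - 4*x^2)


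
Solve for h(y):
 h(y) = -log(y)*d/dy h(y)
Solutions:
 h(y) = C1*exp(-li(y))


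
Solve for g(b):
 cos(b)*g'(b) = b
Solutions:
 g(b) = C1 + Integral(b/cos(b), b)


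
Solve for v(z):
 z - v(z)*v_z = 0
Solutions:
 v(z) = -sqrt(C1 + z^2)
 v(z) = sqrt(C1 + z^2)


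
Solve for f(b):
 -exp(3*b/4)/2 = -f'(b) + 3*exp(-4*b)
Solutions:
 f(b) = C1 + 2*exp(3*b/4)/3 - 3*exp(-4*b)/4


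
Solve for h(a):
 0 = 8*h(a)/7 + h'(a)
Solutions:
 h(a) = C1*exp(-8*a/7)


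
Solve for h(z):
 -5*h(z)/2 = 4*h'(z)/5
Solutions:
 h(z) = C1*exp(-25*z/8)


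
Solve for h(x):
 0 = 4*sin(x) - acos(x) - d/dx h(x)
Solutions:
 h(x) = C1 - x*acos(x) + sqrt(1 - x^2) - 4*cos(x)


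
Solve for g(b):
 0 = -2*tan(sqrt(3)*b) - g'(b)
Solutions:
 g(b) = C1 + 2*sqrt(3)*log(cos(sqrt(3)*b))/3


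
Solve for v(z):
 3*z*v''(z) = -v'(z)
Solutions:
 v(z) = C1 + C2*z^(2/3)


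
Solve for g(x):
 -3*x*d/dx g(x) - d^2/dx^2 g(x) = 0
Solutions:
 g(x) = C1 + C2*erf(sqrt(6)*x/2)


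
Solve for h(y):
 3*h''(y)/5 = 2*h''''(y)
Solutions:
 h(y) = C1 + C2*y + C3*exp(-sqrt(30)*y/10) + C4*exp(sqrt(30)*y/10)


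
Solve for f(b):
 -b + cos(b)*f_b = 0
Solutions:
 f(b) = C1 + Integral(b/cos(b), b)


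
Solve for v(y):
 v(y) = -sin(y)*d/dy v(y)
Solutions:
 v(y) = C1*sqrt(cos(y) + 1)/sqrt(cos(y) - 1)


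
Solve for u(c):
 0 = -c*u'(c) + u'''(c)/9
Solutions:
 u(c) = C1 + Integral(C2*airyai(3^(2/3)*c) + C3*airybi(3^(2/3)*c), c)


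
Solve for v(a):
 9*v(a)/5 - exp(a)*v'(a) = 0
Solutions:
 v(a) = C1*exp(-9*exp(-a)/5)


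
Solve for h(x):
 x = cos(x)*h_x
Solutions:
 h(x) = C1 + Integral(x/cos(x), x)


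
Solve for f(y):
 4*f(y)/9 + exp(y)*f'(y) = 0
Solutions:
 f(y) = C1*exp(4*exp(-y)/9)


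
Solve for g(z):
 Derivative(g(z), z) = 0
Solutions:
 g(z) = C1


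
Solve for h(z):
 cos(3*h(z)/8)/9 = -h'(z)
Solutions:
 z/9 - 4*log(sin(3*h(z)/8) - 1)/3 + 4*log(sin(3*h(z)/8) + 1)/3 = C1


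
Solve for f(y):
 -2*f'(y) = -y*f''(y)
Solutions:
 f(y) = C1 + C2*y^3


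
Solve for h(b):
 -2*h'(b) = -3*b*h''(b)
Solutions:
 h(b) = C1 + C2*b^(5/3)


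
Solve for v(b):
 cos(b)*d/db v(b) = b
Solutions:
 v(b) = C1 + Integral(b/cos(b), b)


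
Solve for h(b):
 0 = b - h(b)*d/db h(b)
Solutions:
 h(b) = -sqrt(C1 + b^2)
 h(b) = sqrt(C1 + b^2)


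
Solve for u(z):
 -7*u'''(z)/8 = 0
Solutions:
 u(z) = C1 + C2*z + C3*z^2


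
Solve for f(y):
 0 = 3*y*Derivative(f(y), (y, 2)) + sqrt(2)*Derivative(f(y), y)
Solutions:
 f(y) = C1 + C2*y^(1 - sqrt(2)/3)


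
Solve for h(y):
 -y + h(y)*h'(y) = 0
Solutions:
 h(y) = -sqrt(C1 + y^2)
 h(y) = sqrt(C1 + y^2)


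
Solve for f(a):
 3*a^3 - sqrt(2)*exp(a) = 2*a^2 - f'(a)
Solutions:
 f(a) = C1 - 3*a^4/4 + 2*a^3/3 + sqrt(2)*exp(a)


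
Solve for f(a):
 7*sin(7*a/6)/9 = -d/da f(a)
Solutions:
 f(a) = C1 + 2*cos(7*a/6)/3


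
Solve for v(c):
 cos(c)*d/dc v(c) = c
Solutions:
 v(c) = C1 + Integral(c/cos(c), c)


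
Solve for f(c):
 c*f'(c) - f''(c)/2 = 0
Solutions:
 f(c) = C1 + C2*erfi(c)


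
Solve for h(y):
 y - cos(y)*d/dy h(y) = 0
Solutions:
 h(y) = C1 + Integral(y/cos(y), y)


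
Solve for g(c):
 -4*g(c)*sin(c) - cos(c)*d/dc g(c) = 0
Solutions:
 g(c) = C1*cos(c)^4


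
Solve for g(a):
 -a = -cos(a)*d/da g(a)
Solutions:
 g(a) = C1 + Integral(a/cos(a), a)


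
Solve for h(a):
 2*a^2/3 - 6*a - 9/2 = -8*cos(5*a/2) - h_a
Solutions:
 h(a) = C1 - 2*a^3/9 + 3*a^2 + 9*a/2 - 16*sin(5*a/2)/5


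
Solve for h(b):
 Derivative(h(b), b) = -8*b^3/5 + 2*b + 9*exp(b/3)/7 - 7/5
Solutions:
 h(b) = C1 - 2*b^4/5 + b^2 - 7*b/5 + 27*exp(b/3)/7


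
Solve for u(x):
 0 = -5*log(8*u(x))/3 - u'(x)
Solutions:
 3*Integral(1/(log(_y) + 3*log(2)), (_y, u(x)))/5 = C1 - x


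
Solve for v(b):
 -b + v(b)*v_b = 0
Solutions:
 v(b) = -sqrt(C1 + b^2)
 v(b) = sqrt(C1 + b^2)


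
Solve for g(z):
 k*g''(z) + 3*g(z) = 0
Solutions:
 g(z) = C1*exp(-sqrt(3)*z*sqrt(-1/k)) + C2*exp(sqrt(3)*z*sqrt(-1/k))


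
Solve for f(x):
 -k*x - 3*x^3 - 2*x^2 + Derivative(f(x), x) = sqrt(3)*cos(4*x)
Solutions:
 f(x) = C1 + k*x^2/2 + 3*x^4/4 + 2*x^3/3 + sqrt(3)*sin(4*x)/4


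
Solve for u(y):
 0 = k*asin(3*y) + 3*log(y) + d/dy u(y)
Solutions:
 u(y) = C1 - k*(y*asin(3*y) + sqrt(1 - 9*y^2)/3) - 3*y*log(y) + 3*y


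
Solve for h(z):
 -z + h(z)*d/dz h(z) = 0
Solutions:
 h(z) = -sqrt(C1 + z^2)
 h(z) = sqrt(C1 + z^2)


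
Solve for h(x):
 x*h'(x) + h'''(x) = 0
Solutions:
 h(x) = C1 + Integral(C2*airyai(-x) + C3*airybi(-x), x)


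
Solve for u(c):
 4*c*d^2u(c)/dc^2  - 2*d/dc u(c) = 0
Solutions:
 u(c) = C1 + C2*c^(3/2)


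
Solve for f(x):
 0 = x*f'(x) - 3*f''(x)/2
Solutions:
 f(x) = C1 + C2*erfi(sqrt(3)*x/3)


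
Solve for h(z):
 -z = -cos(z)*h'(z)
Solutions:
 h(z) = C1 + Integral(z/cos(z), z)


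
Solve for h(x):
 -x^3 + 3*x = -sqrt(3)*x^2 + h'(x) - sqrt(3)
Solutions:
 h(x) = C1 - x^4/4 + sqrt(3)*x^3/3 + 3*x^2/2 + sqrt(3)*x


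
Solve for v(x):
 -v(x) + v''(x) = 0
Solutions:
 v(x) = C1*exp(-x) + C2*exp(x)


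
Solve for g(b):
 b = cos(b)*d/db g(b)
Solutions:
 g(b) = C1 + Integral(b/cos(b), b)


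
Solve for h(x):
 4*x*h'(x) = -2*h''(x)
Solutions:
 h(x) = C1 + C2*erf(x)


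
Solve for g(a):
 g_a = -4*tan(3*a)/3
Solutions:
 g(a) = C1 + 4*log(cos(3*a))/9


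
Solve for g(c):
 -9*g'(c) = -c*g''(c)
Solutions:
 g(c) = C1 + C2*c^10


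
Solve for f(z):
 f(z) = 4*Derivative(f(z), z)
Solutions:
 f(z) = C1*exp(z/4)


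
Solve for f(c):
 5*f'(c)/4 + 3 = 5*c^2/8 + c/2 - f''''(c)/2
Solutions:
 f(c) = C1 + C4*exp(-2^(2/3)*5^(1/3)*c/2) + c^3/6 + c^2/5 - 12*c/5 + (C2*sin(2^(2/3)*sqrt(3)*5^(1/3)*c/4) + C3*cos(2^(2/3)*sqrt(3)*5^(1/3)*c/4))*exp(2^(2/3)*5^(1/3)*c/4)


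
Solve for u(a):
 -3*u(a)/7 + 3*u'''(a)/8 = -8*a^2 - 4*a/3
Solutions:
 u(a) = C3*exp(2*7^(2/3)*a/7) + 56*a^2/3 + 28*a/9 + (C1*sin(sqrt(3)*7^(2/3)*a/7) + C2*cos(sqrt(3)*7^(2/3)*a/7))*exp(-7^(2/3)*a/7)


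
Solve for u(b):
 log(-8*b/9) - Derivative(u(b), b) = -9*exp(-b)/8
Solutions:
 u(b) = C1 + b*log(-b) + b*(-2*log(3) - 1 + 3*log(2)) - 9*exp(-b)/8


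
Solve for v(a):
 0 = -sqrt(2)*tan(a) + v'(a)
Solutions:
 v(a) = C1 - sqrt(2)*log(cos(a))


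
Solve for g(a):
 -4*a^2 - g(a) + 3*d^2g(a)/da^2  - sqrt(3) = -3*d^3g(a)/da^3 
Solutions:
 g(a) = C1*exp(-a*(2*2^(1/3)/(3*sqrt(5) + 7)^(1/3) + 2^(2/3)*(3*sqrt(5) + 7)^(1/3) + 4)/12)*sin(2^(1/3)*sqrt(3)*a*(-2^(1/3)*(3*sqrt(5) + 7)^(1/3) + 2/(3*sqrt(5) + 7)^(1/3))/12) + C2*exp(-a*(2*2^(1/3)/(3*sqrt(5) + 7)^(1/3) + 2^(2/3)*(3*sqrt(5) + 7)^(1/3) + 4)/12)*cos(2^(1/3)*sqrt(3)*a*(-2^(1/3)*(3*sqrt(5) + 7)^(1/3) + 2/(3*sqrt(5) + 7)^(1/3))/12) + C3*exp(a*(-2 + 2*2^(1/3)/(3*sqrt(5) + 7)^(1/3) + 2^(2/3)*(3*sqrt(5) + 7)^(1/3))/6) - 4*a^2 - 24 - sqrt(3)


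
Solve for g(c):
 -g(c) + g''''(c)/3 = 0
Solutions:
 g(c) = C1*exp(-3^(1/4)*c) + C2*exp(3^(1/4)*c) + C3*sin(3^(1/4)*c) + C4*cos(3^(1/4)*c)


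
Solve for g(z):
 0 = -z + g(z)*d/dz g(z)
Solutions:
 g(z) = -sqrt(C1 + z^2)
 g(z) = sqrt(C1 + z^2)


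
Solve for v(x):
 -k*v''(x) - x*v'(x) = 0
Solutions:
 v(x) = C1 + C2*sqrt(k)*erf(sqrt(2)*x*sqrt(1/k)/2)


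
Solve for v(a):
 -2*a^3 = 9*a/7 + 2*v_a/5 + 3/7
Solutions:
 v(a) = C1 - 5*a^4/4 - 45*a^2/28 - 15*a/14


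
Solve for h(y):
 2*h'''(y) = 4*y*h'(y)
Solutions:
 h(y) = C1 + Integral(C2*airyai(2^(1/3)*y) + C3*airybi(2^(1/3)*y), y)


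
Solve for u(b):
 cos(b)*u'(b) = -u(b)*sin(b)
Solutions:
 u(b) = C1*cos(b)


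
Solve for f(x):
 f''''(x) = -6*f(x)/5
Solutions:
 f(x) = (C1*sin(10^(3/4)*3^(1/4)*x/10) + C2*cos(10^(3/4)*3^(1/4)*x/10))*exp(-10^(3/4)*3^(1/4)*x/10) + (C3*sin(10^(3/4)*3^(1/4)*x/10) + C4*cos(10^(3/4)*3^(1/4)*x/10))*exp(10^(3/4)*3^(1/4)*x/10)


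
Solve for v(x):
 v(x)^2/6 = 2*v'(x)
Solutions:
 v(x) = -12/(C1 + x)


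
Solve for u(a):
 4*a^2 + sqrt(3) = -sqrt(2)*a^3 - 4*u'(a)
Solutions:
 u(a) = C1 - sqrt(2)*a^4/16 - a^3/3 - sqrt(3)*a/4


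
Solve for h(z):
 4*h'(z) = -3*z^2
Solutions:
 h(z) = C1 - z^3/4


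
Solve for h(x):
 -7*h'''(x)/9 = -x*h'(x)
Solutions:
 h(x) = C1 + Integral(C2*airyai(21^(2/3)*x/7) + C3*airybi(21^(2/3)*x/7), x)


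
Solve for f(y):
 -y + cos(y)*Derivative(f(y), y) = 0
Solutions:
 f(y) = C1 + Integral(y/cos(y), y)


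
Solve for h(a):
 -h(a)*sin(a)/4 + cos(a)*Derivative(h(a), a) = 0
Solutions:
 h(a) = C1/cos(a)^(1/4)


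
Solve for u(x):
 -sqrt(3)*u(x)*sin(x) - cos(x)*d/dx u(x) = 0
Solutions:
 u(x) = C1*cos(x)^(sqrt(3))


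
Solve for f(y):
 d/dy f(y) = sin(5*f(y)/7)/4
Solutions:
 -y/4 + 7*log(cos(5*f(y)/7) - 1)/10 - 7*log(cos(5*f(y)/7) + 1)/10 = C1


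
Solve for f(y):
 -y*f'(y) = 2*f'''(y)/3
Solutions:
 f(y) = C1 + Integral(C2*airyai(-2^(2/3)*3^(1/3)*y/2) + C3*airybi(-2^(2/3)*3^(1/3)*y/2), y)


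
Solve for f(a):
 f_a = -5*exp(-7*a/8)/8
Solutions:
 f(a) = C1 + 5*exp(-7*a/8)/7


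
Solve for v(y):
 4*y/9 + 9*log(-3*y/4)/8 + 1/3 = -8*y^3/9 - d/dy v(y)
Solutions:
 v(y) = C1 - 2*y^4/9 - 2*y^2/9 - 9*y*log(-y)/8 + y*(-27*log(3) + 19 + 54*log(2))/24


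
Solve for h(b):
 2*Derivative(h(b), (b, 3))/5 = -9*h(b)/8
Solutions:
 h(b) = C3*exp(b*(-2^(2/3)*45^(1/3) + 3*5^(1/3)*6^(2/3))/16)*sin(3*2^(2/3)*3^(1/6)*5^(1/3)*b/8) + C4*exp(b*(-2^(2/3)*45^(1/3) + 3*5^(1/3)*6^(2/3))/16)*cos(3*2^(2/3)*3^(1/6)*5^(1/3)*b/8) + C5*exp(-b*(2^(2/3)*45^(1/3) + 3*5^(1/3)*6^(2/3))/16) + (C1*sin(3*2^(2/3)*3^(1/6)*5^(1/3)*b/8) + C2*cos(3*2^(2/3)*3^(1/6)*5^(1/3)*b/8))*exp(2^(2/3)*45^(1/3)*b/8)


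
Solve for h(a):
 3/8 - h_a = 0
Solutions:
 h(a) = C1 + 3*a/8


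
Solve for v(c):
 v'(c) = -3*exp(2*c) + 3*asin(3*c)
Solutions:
 v(c) = C1 + 3*c*asin(3*c) + sqrt(1 - 9*c^2) - 3*exp(2*c)/2


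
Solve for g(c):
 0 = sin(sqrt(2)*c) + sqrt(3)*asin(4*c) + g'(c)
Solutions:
 g(c) = C1 - sqrt(3)*(c*asin(4*c) + sqrt(1 - 16*c^2)/4) + sqrt(2)*cos(sqrt(2)*c)/2


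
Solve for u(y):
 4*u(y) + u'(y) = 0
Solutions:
 u(y) = C1*exp(-4*y)


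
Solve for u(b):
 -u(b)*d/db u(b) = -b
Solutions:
 u(b) = -sqrt(C1 + b^2)
 u(b) = sqrt(C1 + b^2)


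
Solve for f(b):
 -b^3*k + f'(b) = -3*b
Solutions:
 f(b) = C1 + b^4*k/4 - 3*b^2/2


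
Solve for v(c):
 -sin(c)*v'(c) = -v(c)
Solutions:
 v(c) = C1*sqrt(cos(c) - 1)/sqrt(cos(c) + 1)


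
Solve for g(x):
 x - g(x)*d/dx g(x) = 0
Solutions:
 g(x) = -sqrt(C1 + x^2)
 g(x) = sqrt(C1 + x^2)


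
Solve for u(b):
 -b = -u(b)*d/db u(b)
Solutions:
 u(b) = -sqrt(C1 + b^2)
 u(b) = sqrt(C1 + b^2)


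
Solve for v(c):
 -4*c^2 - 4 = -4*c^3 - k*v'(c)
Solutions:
 v(c) = C1 - c^4/k + 4*c^3/(3*k) + 4*c/k


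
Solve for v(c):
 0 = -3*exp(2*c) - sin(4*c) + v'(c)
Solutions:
 v(c) = C1 + 3*exp(2*c)/2 - cos(4*c)/4


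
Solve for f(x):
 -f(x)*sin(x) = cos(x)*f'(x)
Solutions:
 f(x) = C1*cos(x)


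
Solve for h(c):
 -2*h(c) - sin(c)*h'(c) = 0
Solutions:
 h(c) = C1*(cos(c) + 1)/(cos(c) - 1)


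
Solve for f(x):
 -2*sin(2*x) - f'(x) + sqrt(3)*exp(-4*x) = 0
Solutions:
 f(x) = C1 + cos(2*x) - sqrt(3)*exp(-4*x)/4


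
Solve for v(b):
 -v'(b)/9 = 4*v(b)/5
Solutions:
 v(b) = C1*exp(-36*b/5)


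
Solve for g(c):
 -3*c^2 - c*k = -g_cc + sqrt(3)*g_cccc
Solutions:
 g(c) = C1 + C2*c + C3*exp(-3^(3/4)*c/3) + C4*exp(3^(3/4)*c/3) + c^4/4 + c^3*k/6 + 3*sqrt(3)*c^2


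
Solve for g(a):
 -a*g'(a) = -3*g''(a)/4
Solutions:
 g(a) = C1 + C2*erfi(sqrt(6)*a/3)


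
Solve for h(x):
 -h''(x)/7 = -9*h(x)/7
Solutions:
 h(x) = C1*exp(-3*x) + C2*exp(3*x)


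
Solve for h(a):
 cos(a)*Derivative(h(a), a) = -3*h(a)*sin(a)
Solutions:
 h(a) = C1*cos(a)^3


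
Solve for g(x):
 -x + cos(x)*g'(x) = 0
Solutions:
 g(x) = C1 + Integral(x/cos(x), x)


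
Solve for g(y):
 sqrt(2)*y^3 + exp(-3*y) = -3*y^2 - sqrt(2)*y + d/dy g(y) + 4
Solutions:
 g(y) = C1 + sqrt(2)*y^4/4 + y^3 + sqrt(2)*y^2/2 - 4*y - exp(-3*y)/3


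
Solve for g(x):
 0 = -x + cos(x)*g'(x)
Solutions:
 g(x) = C1 + Integral(x/cos(x), x)


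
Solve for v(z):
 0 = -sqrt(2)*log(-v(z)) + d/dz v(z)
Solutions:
 -li(-v(z)) = C1 + sqrt(2)*z


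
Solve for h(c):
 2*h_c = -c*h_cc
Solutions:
 h(c) = C1 + C2/c


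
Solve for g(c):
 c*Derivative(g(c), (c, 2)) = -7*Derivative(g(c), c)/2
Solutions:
 g(c) = C1 + C2/c^(5/2)


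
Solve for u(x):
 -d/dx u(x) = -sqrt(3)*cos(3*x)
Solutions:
 u(x) = C1 + sqrt(3)*sin(3*x)/3


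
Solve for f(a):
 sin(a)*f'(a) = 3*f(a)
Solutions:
 f(a) = C1*(cos(a) - 1)^(3/2)/(cos(a) + 1)^(3/2)


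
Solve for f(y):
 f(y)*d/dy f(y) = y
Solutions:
 f(y) = -sqrt(C1 + y^2)
 f(y) = sqrt(C1 + y^2)


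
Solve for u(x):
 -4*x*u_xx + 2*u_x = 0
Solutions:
 u(x) = C1 + C2*x^(3/2)


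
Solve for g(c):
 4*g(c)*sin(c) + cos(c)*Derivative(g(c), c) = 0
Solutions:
 g(c) = C1*cos(c)^4


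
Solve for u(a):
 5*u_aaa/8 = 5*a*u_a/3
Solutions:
 u(a) = C1 + Integral(C2*airyai(2*3^(2/3)*a/3) + C3*airybi(2*3^(2/3)*a/3), a)


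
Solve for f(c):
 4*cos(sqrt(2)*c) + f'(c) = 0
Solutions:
 f(c) = C1 - 2*sqrt(2)*sin(sqrt(2)*c)


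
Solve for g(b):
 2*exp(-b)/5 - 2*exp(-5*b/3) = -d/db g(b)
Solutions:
 g(b) = C1 + 2*exp(-b)/5 - 6*exp(-5*b/3)/5


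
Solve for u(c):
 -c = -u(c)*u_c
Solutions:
 u(c) = -sqrt(C1 + c^2)
 u(c) = sqrt(C1 + c^2)


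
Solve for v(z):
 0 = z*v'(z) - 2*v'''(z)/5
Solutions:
 v(z) = C1 + Integral(C2*airyai(2^(2/3)*5^(1/3)*z/2) + C3*airybi(2^(2/3)*5^(1/3)*z/2), z)


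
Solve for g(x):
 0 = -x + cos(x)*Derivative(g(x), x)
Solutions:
 g(x) = C1 + Integral(x/cos(x), x)


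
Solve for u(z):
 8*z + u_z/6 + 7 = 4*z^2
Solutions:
 u(z) = C1 + 8*z^3 - 24*z^2 - 42*z


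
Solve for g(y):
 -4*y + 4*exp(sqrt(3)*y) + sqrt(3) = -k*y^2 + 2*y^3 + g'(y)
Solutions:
 g(y) = C1 + k*y^3/3 - y^4/2 - 2*y^2 + sqrt(3)*y + 4*sqrt(3)*exp(sqrt(3)*y)/3


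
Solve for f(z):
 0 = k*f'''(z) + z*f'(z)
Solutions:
 f(z) = C1 + Integral(C2*airyai(z*(-1/k)^(1/3)) + C3*airybi(z*(-1/k)^(1/3)), z)


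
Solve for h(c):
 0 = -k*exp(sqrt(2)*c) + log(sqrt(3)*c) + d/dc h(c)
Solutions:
 h(c) = C1 - c*log(c) + c*(1 - log(3)/2) + sqrt(2)*k*exp(sqrt(2)*c)/2


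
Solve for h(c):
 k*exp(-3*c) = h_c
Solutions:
 h(c) = C1 - k*exp(-3*c)/3


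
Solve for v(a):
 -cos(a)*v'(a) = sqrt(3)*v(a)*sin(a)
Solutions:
 v(a) = C1*cos(a)^(sqrt(3))


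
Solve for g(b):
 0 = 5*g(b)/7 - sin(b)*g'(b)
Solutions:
 g(b) = C1*(cos(b) - 1)^(5/14)/(cos(b) + 1)^(5/14)


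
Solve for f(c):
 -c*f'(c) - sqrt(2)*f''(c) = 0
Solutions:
 f(c) = C1 + C2*erf(2^(1/4)*c/2)


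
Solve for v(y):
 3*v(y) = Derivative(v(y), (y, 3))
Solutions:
 v(y) = C3*exp(3^(1/3)*y) + (C1*sin(3^(5/6)*y/2) + C2*cos(3^(5/6)*y/2))*exp(-3^(1/3)*y/2)


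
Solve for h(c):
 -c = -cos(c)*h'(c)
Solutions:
 h(c) = C1 + Integral(c/cos(c), c)


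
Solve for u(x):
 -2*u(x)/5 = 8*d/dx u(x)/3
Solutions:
 u(x) = C1*exp(-3*x/20)


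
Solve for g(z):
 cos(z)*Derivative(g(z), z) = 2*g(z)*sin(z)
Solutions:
 g(z) = C1/cos(z)^2


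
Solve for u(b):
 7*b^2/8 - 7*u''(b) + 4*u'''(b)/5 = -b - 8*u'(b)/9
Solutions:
 u(b) = C1 + C2*exp(b*(105 - sqrt(10385))/24) + C3*exp(b*(sqrt(10385) + 105)/24) - 21*b^3/64 - 4257*b^2/512 - 1322811*b/10240


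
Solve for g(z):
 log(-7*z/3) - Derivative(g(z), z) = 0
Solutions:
 g(z) = C1 + z*log(-z) + z*(-log(3) - 1 + log(7))


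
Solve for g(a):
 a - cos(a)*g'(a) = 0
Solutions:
 g(a) = C1 + Integral(a/cos(a), a)


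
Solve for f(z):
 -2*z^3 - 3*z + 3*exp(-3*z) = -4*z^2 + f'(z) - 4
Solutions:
 f(z) = C1 - z^4/2 + 4*z^3/3 - 3*z^2/2 + 4*z - exp(-3*z)


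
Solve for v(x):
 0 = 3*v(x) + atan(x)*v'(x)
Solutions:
 v(x) = C1*exp(-3*Integral(1/atan(x), x))


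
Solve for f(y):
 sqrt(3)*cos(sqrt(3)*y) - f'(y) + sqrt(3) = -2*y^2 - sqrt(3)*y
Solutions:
 f(y) = C1 + 2*y^3/3 + sqrt(3)*y^2/2 + sqrt(3)*y + sin(sqrt(3)*y)


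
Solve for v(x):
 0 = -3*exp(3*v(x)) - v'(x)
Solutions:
 v(x) = log((-3^(2/3) - 3*3^(1/6)*I)*(1/(C1 + 3*x))^(1/3)/6)
 v(x) = log((-3^(2/3) + 3*3^(1/6)*I)*(1/(C1 + 3*x))^(1/3)/6)
 v(x) = log(1/(C1 + 9*x))/3


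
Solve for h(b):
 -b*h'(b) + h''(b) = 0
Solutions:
 h(b) = C1 + C2*erfi(sqrt(2)*b/2)


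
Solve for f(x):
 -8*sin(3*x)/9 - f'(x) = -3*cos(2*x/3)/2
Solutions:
 f(x) = C1 + 9*sin(2*x/3)/4 + 8*cos(3*x)/27


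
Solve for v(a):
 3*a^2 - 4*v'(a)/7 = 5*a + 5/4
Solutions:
 v(a) = C1 + 7*a^3/4 - 35*a^2/8 - 35*a/16


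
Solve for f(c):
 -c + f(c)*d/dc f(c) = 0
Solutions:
 f(c) = -sqrt(C1 + c^2)
 f(c) = sqrt(C1 + c^2)


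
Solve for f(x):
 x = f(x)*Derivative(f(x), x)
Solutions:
 f(x) = -sqrt(C1 + x^2)
 f(x) = sqrt(C1 + x^2)


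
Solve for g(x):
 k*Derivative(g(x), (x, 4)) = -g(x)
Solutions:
 g(x) = C1*exp(-x*(-1/k)^(1/4)) + C2*exp(x*(-1/k)^(1/4)) + C3*exp(-I*x*(-1/k)^(1/4)) + C4*exp(I*x*(-1/k)^(1/4))


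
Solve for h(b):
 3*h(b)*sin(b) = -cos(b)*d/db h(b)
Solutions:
 h(b) = C1*cos(b)^3


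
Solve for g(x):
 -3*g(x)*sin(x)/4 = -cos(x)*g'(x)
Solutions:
 g(x) = C1/cos(x)^(3/4)


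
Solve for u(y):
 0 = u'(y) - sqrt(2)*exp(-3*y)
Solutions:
 u(y) = C1 - sqrt(2)*exp(-3*y)/3


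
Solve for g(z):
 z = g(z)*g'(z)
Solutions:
 g(z) = -sqrt(C1 + z^2)
 g(z) = sqrt(C1 + z^2)


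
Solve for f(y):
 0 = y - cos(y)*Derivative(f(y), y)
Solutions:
 f(y) = C1 + Integral(y/cos(y), y)


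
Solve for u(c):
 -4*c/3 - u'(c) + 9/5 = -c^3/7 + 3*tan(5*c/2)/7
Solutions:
 u(c) = C1 + c^4/28 - 2*c^2/3 + 9*c/5 + 6*log(cos(5*c/2))/35


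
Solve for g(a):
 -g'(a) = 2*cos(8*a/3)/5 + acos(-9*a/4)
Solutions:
 g(a) = C1 - a*acos(-9*a/4) - sqrt(16 - 81*a^2)/9 - 3*sin(8*a/3)/20


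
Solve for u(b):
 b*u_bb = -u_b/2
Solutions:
 u(b) = C1 + C2*sqrt(b)


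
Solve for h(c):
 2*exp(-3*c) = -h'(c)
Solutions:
 h(c) = C1 + 2*exp(-3*c)/3


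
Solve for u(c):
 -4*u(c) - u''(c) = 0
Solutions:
 u(c) = C1*sin(2*c) + C2*cos(2*c)


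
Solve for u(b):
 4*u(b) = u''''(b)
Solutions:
 u(b) = C1*exp(-sqrt(2)*b) + C2*exp(sqrt(2)*b) + C3*sin(sqrt(2)*b) + C4*cos(sqrt(2)*b)
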